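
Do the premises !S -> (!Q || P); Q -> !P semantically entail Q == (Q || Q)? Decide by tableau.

Yes

Initial set: {(!S -> (!Q || P)); (Q -> !P); !(Q == (Q || Q))}.
(!S -> (!Q || P)): β-rule — branch into !!S  //  (!Q || P).
  branch 1 (add !!S):
    (Q -> !P): β-rule — branch into !Q  //  !P.
      branch 1.1 (add !Q):
        !(Q == (Q || Q)): β-rule — branch into Q, !(Q || Q)  //  !Q, (Q || Q).
          branch 1.1.1 (add Q, !(Q || Q)):
            × closes — contains both Q and !Q.
          branch 1.1.2 (add !Q, (Q || Q)):
            (Q || Q): β-rule — branch into Q  //  Q.
              branch 1.1.2.1 (add Q):
                × closes — contains both Q and !Q.
              branch 1.1.2.2 (add Q):
                × closes — contains both Q and !Q.
      branch 1.2 (add !P):
        !(Q == (Q || Q)): β-rule — branch into Q, !(Q || Q)  //  !Q, (Q || Q).
          branch 1.2.1 (add Q, !(Q || Q)):
            !(Q || Q): α-rule — add !Q, !Q.
            × closes — contains both Q and !Q.
          branch 1.2.2 (add !Q, (Q || Q)):
            (Q || Q): β-rule — branch into Q  //  Q.
              branch 1.2.2.1 (add Q):
                × closes — contains both Q and !Q.
              branch 1.2.2.2 (add Q):
                × closes — contains both Q and !Q.
  branch 2 (add (!Q || P)):
    (Q -> !P): β-rule — branch into !Q  //  !P.
      branch 2.1 (add !Q):
        !(Q == (Q || Q)): β-rule — branch into Q, !(Q || Q)  //  !Q, (Q || Q).
          branch 2.1.1 (add Q, !(Q || Q)):
            × closes — contains both Q and !Q.
          branch 2.1.2 (add !Q, (Q || Q)):
            (!Q || P): β-rule — branch into !Q  //  P.
              branch 2.1.2.1 (add !Q):
                (Q || Q): β-rule — branch into Q  //  Q.
                  branch 2.1.2.1.1 (add Q):
                    × closes — contains both Q and !Q.
                  branch 2.1.2.1.2 (add Q):
                    × closes — contains both Q and !Q.
              branch 2.1.2.2 (add P):
                (Q || Q): β-rule — branch into Q  //  Q.
                  branch 2.1.2.2.1 (add Q):
                    × closes — contains both Q and !Q.
                  branch 2.1.2.2.2 (add Q):
                    × closes — contains both Q and !Q.
      branch 2.2 (add !P):
        !(Q == (Q || Q)): β-rule — branch into Q, !(Q || Q)  //  !Q, (Q || Q).
          branch 2.2.1 (add Q, !(Q || Q)):
            !(Q || Q): α-rule — add !Q, !Q.
            × closes — contains both Q and !Q.
          branch 2.2.2 (add !Q, (Q || Q)):
            (!Q || P): β-rule — branch into !Q  //  P.
              branch 2.2.2.1 (add !Q):
                (Q || Q): β-rule — branch into Q  //  Q.
                  branch 2.2.2.1.1 (add Q):
                    × closes — contains both Q and !Q.
                  branch 2.2.2.1.2 (add Q):
                    × closes — contains both Q and !Q.
              branch 2.2.2.2 (add P):
                × closes — contains both P and !P.
All 15 branches close.
Every branch closed, so the premises entail the conclusion.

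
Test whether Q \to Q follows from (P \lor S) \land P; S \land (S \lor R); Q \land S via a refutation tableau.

Yes

Initial set: {((P \lor S) \land P); (S \land (S \lor R)); (Q \land S); \lnot (Q \to Q)}.
((P \lor S) \land P): α-rule — add (P \lor S), P.
(S \land (S \lor R)): α-rule — add S, (S \lor R).
(Q \land S): α-rule — add Q, S.
\lnot (Q \to Q): α-rule — add Q, \lnot Q.
× closes — contains both Q and \lnot Q.
All 1 branch closes.
Every branch closed, so the premises entail the conclusion.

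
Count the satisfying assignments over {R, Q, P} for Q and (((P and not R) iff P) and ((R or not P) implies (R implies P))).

Initial set: {(Q and (((P and not R) iff P) and ((R or not P) implies (R implies P))))}.
(Q and (((P and not R) iff P) and ((R or not P) implies (R implies P)))): α-rule — add Q, (((P and not R) iff P) and ((R or not P) implies (R implies P))).
(((P and not R) iff P) and ((R or not P) implies (R implies P))): α-rule — add ((P and not R) iff P), ((R or not P) implies (R implies P)).
((P and not R) iff P): β-rule — branch into (P and not R), P  //  not (P and not R), not P.
  branch 1 (add (P and not R), P):
    (P and not R): α-rule — add P, not R.
    ((R or not P) implies (R implies P)): β-rule — branch into not (R or not P)  //  (R implies P).
      branch 1.1 (add not (R or not P)):
        not (R or not P): α-rule — add not R, not not P.
        ○ open, literals {P=T, Q=T, R=F}.
      branch 1.2 (add (R implies P)):
        (R implies P): β-rule — branch into not R  //  P.
          branch 1.2.1 (add not R):
            ○ open, literals {P=T, Q=T, R=F}.
          branch 1.2.2 (add P):
            ○ open, literals {P=T, Q=T, R=F}.
  branch 2 (add not (P and not R), not P):
    ((R or not P) implies (R implies P)): β-rule — branch into not (R or not P)  //  (R implies P).
      branch 2.1 (add not (R or not P)):
        not (R or not P): α-rule — add not R, not not P.
        × closes — contains both P and not P.
      branch 2.2 (add (R implies P)):
        not (P and not R): β-rule — branch into not P  //  not not R.
          branch 2.2.1 (add not P):
            (R implies P): β-rule — branch into not R  //  P.
              branch 2.2.1.1 (add not R):
                ○ open, literals {P=F, Q=T, R=F}.
              branch 2.2.1.2 (add P):
                × closes — contains both P and not P.
          branch 2.2.2 (add not not R):
            (R implies P): β-rule — branch into not R  //  P.
              branch 2.2.2.1 (add not R):
                × closes — contains both R and not R.
              branch 2.2.2.2 (add P):
                × closes — contains both P and not P.
4 branches closed, 4 open.
Each open branch fixes some atoms; the unmentioned ones are free. Counting distinct full assignments: branch {P=T, Q=T, R=F} (none free) contributes 1 new; branch {P=T, Q=T, R=F} (none free) contributes 0 new; branch {P=T, Q=T, R=F} (none free) contributes 0 new; branch {P=F, Q=T, R=F} (none free) contributes 1 new. Total: 2.

2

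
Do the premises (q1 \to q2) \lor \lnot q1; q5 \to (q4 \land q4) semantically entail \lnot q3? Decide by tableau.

No

Initial set: {T ((q1 \to q2) \lor \lnot q1); T (q5 \to (q4 \land q4)); F \lnot q3}.
T ((q1 \to q2) \lor \lnot q1): β-rule — branch into T (q1 \to q2)  //  T \lnot q1.
  branch 1 (add T (q1 \to q2)):
    T (q5 \to (q4 \land q4)): β-rule — branch into F q5  //  T (q4 \land q4).
      branch 1.1 (add F q5):
        T (q1 \to q2): β-rule — branch into F q1  //  T q2.
          branch 1.1.1 (add F q1):
            ○ open, literals {q1=0, q3=1, q5=0}.
          branch 1.1.2 (add T q2):
            ○ open, literals {q2=1, q3=1, q5=0}.
      branch 1.2 (add T (q4 \land q4)):
        T (q4 \land q4): α-rule — add T q4, T q4.
        T (q1 \to q2): β-rule — branch into F q1  //  T q2.
          branch 1.2.1 (add F q1):
            ○ open, literals {q1=0, q3=1, q4=1}.
          branch 1.2.2 (add T q2):
            ○ open, literals {q2=1, q3=1, q4=1}.
  branch 2 (add T \lnot q1):
    T (q5 \to (q4 \land q4)): β-rule — branch into F q5  //  T (q4 \land q4).
      branch 2.1 (add F q5):
        ○ open, literals {q1=0, q3=1, q5=0}.
      branch 2.2 (add T (q4 \land q4)):
        T (q4 \land q4): α-rule — add T q4, T q4.
        ○ open, literals {q1=0, q3=1, q4=1}.
0 branches closed, 6 open.
An open branch gives a countermodel: q1=0, q3=1, q5=0 (unmentioned atoms arbitrary); the premises hold there but the conclusion fails.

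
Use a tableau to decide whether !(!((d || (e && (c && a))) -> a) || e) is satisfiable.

Satisfiable

Initial set: {!(!((d || (e && (c && a))) -> a) || e)}.
!(!((d || (e && (c && a))) -> a) || e): α-rule — add !!((d || (e && (c && a))) -> a), !e.
!!((d || (e && (c && a))) -> a): β-rule — branch into !(d || (e && (c && a)))  //  a.
  branch 1 (add !(d || (e && (c && a)))):
    !(d || (e && (c && a))): α-rule — add !d, !(e && (c && a)).
    !(e && (c && a)): β-rule — branch into !e  //  !(c && a).
      branch 1.1 (add !e):
        ○ open, literals {d=F, e=F}.
      branch 1.2 (add !(c && a)):
        !(c && a): β-rule — branch into !c  //  !a.
          branch 1.2.1 (add !c):
            ○ open, literals {c=F, d=F, e=F}.
          branch 1.2.2 (add !a):
            ○ open, literals {a=F, d=F, e=F}.
  branch 2 (add a):
    ○ open, literals {a=T, e=F}.
0 branches closed, 4 open.
An open branch gives a satisfying assignment: d=F, e=F.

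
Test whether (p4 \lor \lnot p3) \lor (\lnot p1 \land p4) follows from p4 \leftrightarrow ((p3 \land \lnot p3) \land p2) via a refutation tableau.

No

Initial set: {(p4 \leftrightarrow ((p3 \land \lnot p3) \land p2)); \lnot ((p4 \lor \lnot p3) \lor (\lnot p1 \land p4))}.
\lnot ((p4 \lor \lnot p3) \lor (\lnot p1 \land p4)): α-rule — add \lnot (p4 \lor \lnot p3), \lnot (\lnot p1 \land p4).
\lnot (p4 \lor \lnot p3): α-rule — add \lnot p4, \lnot \lnot p3.
(p4 \leftrightarrow ((p3 \land \lnot p3) \land p2)): β-rule — branch into p4, ((p3 \land \lnot p3) \land p2)  //  \lnot p4, \lnot ((p3 \land \lnot p3) \land p2).
  branch 1 (add p4, ((p3 \land \lnot p3) \land p2)):
    × closes — contains both p4 and \lnot p4.
  branch 2 (add \lnot p4, \lnot ((p3 \land \lnot p3) \land p2)):
    \lnot (\lnot p1 \land p4): β-rule — branch into \lnot \lnot p1  //  \lnot p4.
      branch 2.1 (add \lnot \lnot p1):
        \lnot ((p3 \land \lnot p3) \land p2): β-rule — branch into \lnot (p3 \land \lnot p3)  //  \lnot p2.
          branch 2.1.1 (add \lnot (p3 \land \lnot p3)):
            \lnot (p3 \land \lnot p3): β-rule — branch into \lnot p3  //  \lnot \lnot p3.
              branch 2.1.1.1 (add \lnot p3):
                × closes — contains both p3 and \lnot p3.
              branch 2.1.1.2 (add \lnot \lnot p3):
                ○ open, literals {p1=true, p3=true, p4=false}.
          branch 2.1.2 (add \lnot p2):
            ○ open, literals {p1=true, p2=false, p3=true, p4=false}.
      branch 2.2 (add \lnot p4):
        \lnot ((p3 \land \lnot p3) \land p2): β-rule — branch into \lnot (p3 \land \lnot p3)  //  \lnot p2.
          branch 2.2.1 (add \lnot (p3 \land \lnot p3)):
            \lnot (p3 \land \lnot p3): β-rule — branch into \lnot p3  //  \lnot \lnot p3.
              branch 2.2.1.1 (add \lnot p3):
                × closes — contains both p3 and \lnot p3.
              branch 2.2.1.2 (add \lnot \lnot p3):
                ○ open, literals {p3=true, p4=false}.
          branch 2.2.2 (add \lnot p2):
            ○ open, literals {p2=false, p3=true, p4=false}.
3 branches closed, 4 open.
An open branch gives a countermodel: p1=true, p3=true, p4=false (unmentioned atoms arbitrary); the premises hold there but the conclusion fails.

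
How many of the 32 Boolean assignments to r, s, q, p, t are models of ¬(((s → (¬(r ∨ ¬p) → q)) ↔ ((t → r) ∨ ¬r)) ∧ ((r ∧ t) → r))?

2

Initial set: {¬(((s → (¬(r ∨ ¬p) → q)) ↔ ((t → r) ∨ ¬r)) ∧ ((r ∧ t) → r))}.
¬(((s → (¬(r ∨ ¬p) → q)) ↔ ((t → r) ∨ ¬r)) ∧ ((r ∧ t) → r)): β-rule — branch into ¬((s → (¬(r ∨ ¬p) → q)) ↔ ((t → r) ∨ ¬r))  //  ¬((r ∧ t) → r).
  branch 1 (add ¬((s → (¬(r ∨ ¬p) → q)) ↔ ((t → r) ∨ ¬r))):
    ¬((s → (¬(r ∨ ¬p) → q)) ↔ ((t → r) ∨ ¬r)): β-rule — branch into (s → (¬(r ∨ ¬p) → q)), ¬((t → r) ∨ ¬r)  //  ¬(s → (¬(r ∨ ¬p) → q)), ((t → r) ∨ ¬r).
      branch 1.1 (add (s → (¬(r ∨ ¬p) → q)), ¬((t → r) ∨ ¬r)):
        ¬((t → r) ∨ ¬r): α-rule — add ¬(t → r), ¬¬r.
        ¬(t → r): α-rule — add t, ¬r.
        × closes — contains both r and ¬r.
      branch 1.2 (add ¬(s → (¬(r ∨ ¬p) → q)), ((t → r) ∨ ¬r)):
        ¬(s → (¬(r ∨ ¬p) → q)): α-rule — add s, ¬(¬(r ∨ ¬p) → q).
        ¬(¬(r ∨ ¬p) → q): α-rule — add ¬(r ∨ ¬p), ¬q.
        ¬(r ∨ ¬p): α-rule — add ¬r, ¬¬p.
        ((t → r) ∨ ¬r): β-rule — branch into (t → r)  //  ¬r.
          branch 1.2.1 (add (t → r)):
            (t → r): β-rule — branch into ¬t  //  r.
              branch 1.2.1.1 (add ¬t):
                ○ open, literals {p=true, q=false, r=false, s=true, t=false}.
              branch 1.2.1.2 (add r):
                × closes — contains both r and ¬r.
          branch 1.2.2 (add ¬r):
            ○ open, literals {p=true, q=false, r=false, s=true}.
  branch 2 (add ¬((r ∧ t) → r)):
    ¬((r ∧ t) → r): α-rule — add (r ∧ t), ¬r.
    (r ∧ t): α-rule — add r, t.
    × closes — contains both r and ¬r.
3 branches closed, 2 open.
Each open branch fixes some atoms; the unmentioned ones are free. Counting distinct full assignments: branch {p=true, q=false, r=false, s=true, t=false} (none free) contributes 1 new; branch {p=true, q=false, r=false, s=true} (t) contributes 1 new. Total: 2.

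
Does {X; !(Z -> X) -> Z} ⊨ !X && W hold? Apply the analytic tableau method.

No

Initial set: {X; (!(Z -> X) -> Z); !(!X && W)}.
(!(Z -> X) -> Z): β-rule — branch into !!(Z -> X)  //  Z.
  branch 1 (add !!(Z -> X)):
    !(!X && W): β-rule — branch into !!X  //  !W.
      branch 1.1 (add !!X):
        !!(Z -> X): β-rule — branch into !Z  //  X.
          branch 1.1.1 (add !Z):
            ○ open, literals {X=1, Z=0}.
          branch 1.1.2 (add X):
            ○ open, literals {X=1}.
      branch 1.2 (add !W):
        !!(Z -> X): β-rule — branch into !Z  //  X.
          branch 1.2.1 (add !Z):
            ○ open, literals {W=0, X=1, Z=0}.
          branch 1.2.2 (add X):
            ○ open, literals {W=0, X=1}.
  branch 2 (add Z):
    !(!X && W): β-rule — branch into !!X  //  !W.
      branch 2.1 (add !!X):
        ○ open, literals {X=1, Z=1}.
      branch 2.2 (add !W):
        ○ open, literals {W=0, X=1, Z=1}.
0 branches closed, 6 open.
An open branch gives a countermodel: X=1, Z=0 (unmentioned atoms arbitrary); the premises hold there but the conclusion fails.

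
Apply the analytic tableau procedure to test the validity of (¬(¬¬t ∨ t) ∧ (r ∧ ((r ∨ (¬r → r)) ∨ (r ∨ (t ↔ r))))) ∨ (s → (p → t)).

Not valid

Assume the negation and expand:
Initial set: {F ((¬(¬¬t ∨ t) ∧ (r ∧ ((r ∨ (¬r → r)) ∨ (r ∨ (t ↔ r))))) ∨ (s → (p → t)))}.
F ((¬(¬¬t ∨ t) ∧ (r ∧ ((r ∨ (¬r → r)) ∨ (r ∨ (t ↔ r))))) ∨ (s → (p → t))): α-rule — add F (¬(¬¬t ∨ t) ∧ (r ∧ ((r ∨ (¬r → r)) ∨ (r ∨ (t ↔ r))))), F (s → (p → t)).
F (s → (p → t)): α-rule — add T s, F (p → t).
F (p → t): α-rule — add T p, F t.
F (¬(¬¬t ∨ t) ∧ (r ∧ ((r ∨ (¬r → r)) ∨ (r ∨ (t ↔ r))))): β-rule — branch into F ¬(¬¬t ∨ t)  //  F (r ∧ ((r ∨ (¬r → r)) ∨ (r ∨ (t ↔ r)))).
  branch 1 (add F ¬(¬¬t ∨ t)):
    F ¬(¬¬t ∨ t): β-rule — branch into T ¬¬t  //  T t.
      branch 1.1 (add T ¬¬t):
        T ¬¬t: drop double negation, giving T t.
        × closes — contains both t and ¬t.
      branch 1.2 (add T t):
        × closes — contains both t and ¬t.
  branch 2 (add F (r ∧ ((r ∨ (¬r → r)) ∨ (r ∨ (t ↔ r))))):
    F (r ∧ ((r ∨ (¬r → r)) ∨ (r ∨ (t ↔ r)))): β-rule — branch into F r  //  F ((r ∨ (¬r → r)) ∨ (r ∨ (t ↔ r))).
      branch 2.1 (add F r):
        ○ open, literals {p=T, r=F, s=T, t=F}.
      branch 2.2 (add F ((r ∨ (¬r → r)) ∨ (r ∨ (t ↔ r)))):
        F ((r ∨ (¬r → r)) ∨ (r ∨ (t ↔ r))): α-rule — add F (r ∨ (¬r → r)), F (r ∨ (t ↔ r)).
        F (r ∨ (¬r → r)): α-rule — add F r, F (¬r → r).
        F (r ∨ (t ↔ r)): α-rule — add F r, F (t ↔ r).
        F (¬r → r): α-rule — add T ¬r, F r.
        F (t ↔ r): β-rule — branch into T t, F r  //  F t, T r.
          branch 2.2.1 (add T t, F r):
            × closes — contains both t and ¬t.
          branch 2.2.2 (add F t, T r):
            × closes — contains both r and ¬r.
4 branches closed, 1 open.
An open branch gives a countermodel: p=T, r=F, s=T, t=F (unmentioned atoms arbitrary); under it the original formula is false.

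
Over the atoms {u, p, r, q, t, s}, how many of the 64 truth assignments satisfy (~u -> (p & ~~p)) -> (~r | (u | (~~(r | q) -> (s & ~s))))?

Initial set: {T ((~u -> (p & ~~p)) -> (~r | (u | (~~(r | q) -> (s & ~s)))))}.
T ((~u -> (p & ~~p)) -> (~r | (u | (~~(r | q) -> (s & ~s))))): β-rule — branch into F (~u -> (p & ~~p))  //  T (~r | (u | (~~(r | q) -> (s & ~s)))).
  branch 1 (add F (~u -> (p & ~~p))):
    F (~u -> (p & ~~p)): α-rule — add T ~u, F (p & ~~p).
    F (p & ~~p): β-rule — branch into F p  //  F ~~p.
      branch 1.1 (add F p):
        ○ open, literals {p=0, u=0}.
      branch 1.2 (add F ~~p):
        F ~~p: drop double negation, giving F p.
        ○ open, literals {p=0, u=0}.
  branch 2 (add T (~r | (u | (~~(r | q) -> (s & ~s))))):
    T (~r | (u | (~~(r | q) -> (s & ~s)))): β-rule — branch into T ~r  //  T (u | (~~(r | q) -> (s & ~s))).
      branch 2.1 (add T ~r):
        ○ open, literals {r=0}.
      branch 2.2 (add T (u | (~~(r | q) -> (s & ~s)))):
        T (u | (~~(r | q) -> (s & ~s))): β-rule — branch into T u  //  T (~~(r | q) -> (s & ~s)).
          branch 2.2.1 (add T u):
            ○ open, literals {u=1}.
          branch 2.2.2 (add T (~~(r | q) -> (s & ~s))):
            T (~~(r | q) -> (s & ~s)): β-rule — branch into F ~~(r | q)  //  T (s & ~s).
              branch 2.2.2.1 (add F ~~(r | q)):
                F ~~(r | q): drop double negation, giving F (r | q).
                F (r | q): α-rule — add F r, F q.
                ○ open, literals {q=0, r=0}.
              branch 2.2.2.2 (add T (s & ~s)):
                T (s & ~s): α-rule — add T s, T ~s.
                × closes — contains both s and ~s.
1 branch closed, 5 open.
Each open branch fixes some atoms; the unmentioned ones are free. Counting distinct full assignments: branch {p=0, u=0} (r, q, t, s) contributes 16 new; branch {p=0, u=0} (r, q, t, s) contributes 0 new; branch {r=0} (u, p, q, t, s) contributes 24 new; branch {u=1} (p, r, q, t, s) contributes 16 new; branch {q=0, r=0} (u, p, t, s) contributes 0 new. Total: 56.

56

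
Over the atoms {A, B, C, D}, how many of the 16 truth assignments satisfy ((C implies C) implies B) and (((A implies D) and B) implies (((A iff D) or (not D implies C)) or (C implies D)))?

Initial set: {T (((C implies C) implies B) and (((A implies D) and B) implies (((A iff D) or (not D implies C)) or (C implies D))))}.
T (((C implies C) implies B) and (((A implies D) and B) implies (((A iff D) or (not D implies C)) or (C implies D)))): α-rule — add T ((C implies C) implies B), T (((A implies D) and B) implies (((A iff D) or (not D implies C)) or (C implies D))).
T ((C implies C) implies B): β-rule — branch into F (C implies C)  //  T B.
  branch 1 (add F (C implies C)):
    F (C implies C): α-rule — add T C, F C.
    × closes — contains both C and not C.
  branch 2 (add T B):
    T (((A implies D) and B) implies (((A iff D) or (not D implies C)) or (C implies D))): β-rule — branch into F ((A implies D) and B)  //  T (((A iff D) or (not D implies C)) or (C implies D)).
      branch 2.1 (add F ((A implies D) and B)):
        F ((A implies D) and B): β-rule — branch into F (A implies D)  //  F B.
          branch 2.1.1 (add F (A implies D)):
            F (A implies D): α-rule — add T A, F D.
            ○ open, literals {A=1, B=1, D=0}.
          branch 2.1.2 (add F B):
            × closes — contains both B and not B.
      branch 2.2 (add T (((A iff D) or (not D implies C)) or (C implies D))):
        T (((A iff D) or (not D implies C)) or (C implies D)): β-rule — branch into T ((A iff D) or (not D implies C))  //  T (C implies D).
          branch 2.2.1 (add T ((A iff D) or (not D implies C))):
            T ((A iff D) or (not D implies C)): β-rule — branch into T (A iff D)  //  T (not D implies C).
              branch 2.2.1.1 (add T (A iff D)):
                T (A iff D): β-rule — branch into T A, T D  //  F A, F D.
                  branch 2.2.1.1.1 (add T A, T D):
                    ○ open, literals {A=1, B=1, D=1}.
                  branch 2.2.1.1.2 (add F A, F D):
                    ○ open, literals {A=0, B=1, D=0}.
              branch 2.2.1.2 (add T (not D implies C)):
                T (not D implies C): β-rule — branch into F not D  //  T C.
                  branch 2.2.1.2.1 (add F not D):
                    ○ open, literals {B=1, D=1}.
                  branch 2.2.1.2.2 (add T C):
                    ○ open, literals {B=1, C=1}.
          branch 2.2.2 (add T (C implies D)):
            T (C implies D): β-rule — branch into F C  //  T D.
              branch 2.2.2.1 (add F C):
                ○ open, literals {B=1, C=0}.
              branch 2.2.2.2 (add T D):
                ○ open, literals {B=1, D=1}.
2 branches closed, 7 open.
Each open branch fixes some atoms; the unmentioned ones are free. Counting distinct full assignments: branch {A=1, B=1, D=0} (C) contributes 2 new; branch {A=1, B=1, D=1} (C) contributes 2 new; branch {A=0, B=1, D=0} (C) contributes 2 new; branch {B=1, D=1} (A, C) contributes 2 new; branch {B=1, C=1} (A, D) contributes 0 new; branch {B=1, C=0} (A, D) contributes 0 new; branch {B=1, D=1} (A, C) contributes 0 new. Total: 8.

8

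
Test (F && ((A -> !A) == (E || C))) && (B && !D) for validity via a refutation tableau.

Assume the negation and expand:
Initial set: {!((F && ((A -> !A) == (E || C))) && (B && !D))}.
!((F && ((A -> !A) == (E || C))) && (B && !D)): β-rule — branch into !(F && ((A -> !A) == (E || C)))  //  !(B && !D).
  branch 1 (add !(F && ((A -> !A) == (E || C)))):
    !(F && ((A -> !A) == (E || C))): β-rule — branch into !F  //  !((A -> !A) == (E || C)).
      branch 1.1 (add !F):
        ○ open, literals {F=0}.
      branch 1.2 (add !((A -> !A) == (E || C))):
        !((A -> !A) == (E || C)): β-rule — branch into (A -> !A), !(E || C)  //  !(A -> !A), (E || C).
          branch 1.2.1 (add (A -> !A), !(E || C)):
            !(E || C): α-rule — add !E, !C.
            (A -> !A): β-rule — branch into !A  //  !A.
              branch 1.2.1.1 (add !A):
                ○ open, literals {A=0, C=0, E=0}.
              branch 1.2.1.2 (add !A):
                ○ open, literals {A=0, C=0, E=0}.
          branch 1.2.2 (add !(A -> !A), (E || C)):
            !(A -> !A): α-rule — add A, !!A.
            (E || C): β-rule — branch into E  //  C.
              branch 1.2.2.1 (add E):
                ○ open, literals {A=1, E=1}.
              branch 1.2.2.2 (add C):
                ○ open, literals {A=1, C=1}.
  branch 2 (add !(B && !D)):
    !(B && !D): β-rule — branch into !B  //  !!D.
      branch 2.1 (add !B):
        ○ open, literals {B=0}.
      branch 2.2 (add !!D):
        ○ open, literals {D=1}.
0 branches closed, 7 open.
An open branch gives a countermodel: F=0 (unmentioned atoms arbitrary); under it the original formula is false.

Not valid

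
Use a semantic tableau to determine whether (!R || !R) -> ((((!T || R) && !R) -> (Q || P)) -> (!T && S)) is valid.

Assume the negation and expand:
Initial set: {!((!R || !R) -> ((((!T || R) && !R) -> (Q || P)) -> (!T && S)))}.
!((!R || !R) -> ((((!T || R) && !R) -> (Q || P)) -> (!T && S))): α-rule — add (!R || !R), !((((!T || R) && !R) -> (Q || P)) -> (!T && S)).
!((((!T || R) && !R) -> (Q || P)) -> (!T && S)): α-rule — add (((!T || R) && !R) -> (Q || P)), !(!T && S).
(!R || !R): β-rule — branch into !R  //  !R.
  branch 1 (add !R):
    (((!T || R) && !R) -> (Q || P)): β-rule — branch into !((!T || R) && !R)  //  (Q || P).
      branch 1.1 (add !((!T || R) && !R)):
        !(!T && S): β-rule — branch into !!T  //  !S.
          branch 1.1.1 (add !!T):
            !((!T || R) && !R): β-rule — branch into !(!T || R)  //  !!R.
              branch 1.1.1.1 (add !(!T || R)):
                !(!T || R): α-rule — add !!T, !R.
                ○ open, literals {R=F, T=T}.
              branch 1.1.1.2 (add !!R):
                × closes — contains both R and !R.
          branch 1.1.2 (add !S):
            !((!T || R) && !R): β-rule — branch into !(!T || R)  //  !!R.
              branch 1.1.2.1 (add !(!T || R)):
                !(!T || R): α-rule — add !!T, !R.
                ○ open, literals {R=F, S=F, T=T}.
              branch 1.1.2.2 (add !!R):
                × closes — contains both R and !R.
      branch 1.2 (add (Q || P)):
        !(!T && S): β-rule — branch into !!T  //  !S.
          branch 1.2.1 (add !!T):
            (Q || P): β-rule — branch into Q  //  P.
              branch 1.2.1.1 (add Q):
                ○ open, literals {Q=T, R=F, T=T}.
              branch 1.2.1.2 (add P):
                ○ open, literals {P=T, R=F, T=T}.
          branch 1.2.2 (add !S):
            (Q || P): β-rule — branch into Q  //  P.
              branch 1.2.2.1 (add Q):
                ○ open, literals {Q=T, R=F, S=F}.
              branch 1.2.2.2 (add P):
                ○ open, literals {P=T, R=F, S=F}.
  branch 2 (add !R):
    (((!T || R) && !R) -> (Q || P)): β-rule — branch into !((!T || R) && !R)  //  (Q || P).
      branch 2.1 (add !((!T || R) && !R)):
        !(!T && S): β-rule — branch into !!T  //  !S.
          branch 2.1.1 (add !!T):
            !((!T || R) && !R): β-rule — branch into !(!T || R)  //  !!R.
              branch 2.1.1.1 (add !(!T || R)):
                !(!T || R): α-rule — add !!T, !R.
                ○ open, literals {R=F, T=T}.
              branch 2.1.1.2 (add !!R):
                × closes — contains both R and !R.
          branch 2.1.2 (add !S):
            !((!T || R) && !R): β-rule — branch into !(!T || R)  //  !!R.
              branch 2.1.2.1 (add !(!T || R)):
                !(!T || R): α-rule — add !!T, !R.
                ○ open, literals {R=F, S=F, T=T}.
              branch 2.1.2.2 (add !!R):
                × closes — contains both R and !R.
      branch 2.2 (add (Q || P)):
        !(!T && S): β-rule — branch into !!T  //  !S.
          branch 2.2.1 (add !!T):
            (Q || P): β-rule — branch into Q  //  P.
              branch 2.2.1.1 (add Q):
                ○ open, literals {Q=T, R=F, T=T}.
              branch 2.2.1.2 (add P):
                ○ open, literals {P=T, R=F, T=T}.
          branch 2.2.2 (add !S):
            (Q || P): β-rule — branch into Q  //  P.
              branch 2.2.2.1 (add Q):
                ○ open, literals {Q=T, R=F, S=F}.
              branch 2.2.2.2 (add P):
                ○ open, literals {P=T, R=F, S=F}.
4 branches closed, 12 open.
An open branch gives a countermodel: R=F, T=T (unmentioned atoms arbitrary); under it the original formula is false.

Not valid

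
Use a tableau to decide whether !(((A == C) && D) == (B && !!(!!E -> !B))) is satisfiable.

Initial set: {!(((A == C) && D) == (B && !!(!!E -> !B)))}.
!(((A == C) && D) == (B && !!(!!E -> !B))): β-rule — branch into ((A == C) && D), !(B && !!(!!E -> !B))  //  !((A == C) && D), (B && !!(!!E -> !B)).
  branch 1 (add ((A == C) && D), !(B && !!(!!E -> !B))):
    ((A == C) && D): α-rule — add (A == C), D.
    !(B && !!(!!E -> !B)): β-rule — branch into !B  //  !!!(!!E -> !B).
      branch 1.1 (add !B):
        (A == C): β-rule — branch into A, C  //  !A, !C.
          branch 1.1.1 (add A, C):
            ○ open, literals {A=T, B=F, C=T, D=T}.
          branch 1.1.2 (add !A, !C):
            ○ open, literals {A=F, B=F, C=F, D=T}.
      branch 1.2 (add !!!(!!E -> !B)):
        !!!(!!E -> !B): drop double negation, giving !(!!E -> !B).
        !(!!E -> !B): α-rule — add !!E, !!B.
        !!E: drop double negation, giving E.
        (A == C): β-rule — branch into A, C  //  !A, !C.
          branch 1.2.1 (add A, C):
            ○ open, literals {A=T, B=T, C=T, D=T, E=T}.
          branch 1.2.2 (add !A, !C):
            ○ open, literals {A=F, B=T, C=F, D=T, E=T}.
  branch 2 (add !((A == C) && D), (B && !!(!!E -> !B))):
    (B && !!(!!E -> !B)): α-rule — add B, !!(!!E -> !B).
    !!(!!E -> !B): drop double negation, giving (!!E -> !B).
    !((A == C) && D): β-rule — branch into !(A == C)  //  !D.
      branch 2.1 (add !(A == C)):
        (!!E -> !B): β-rule — branch into !!!E  //  !B.
          branch 2.1.1 (add !!!E):
            !!!E: drop double negation, giving !E.
            !(A == C): β-rule — branch into A, !C  //  !A, C.
              branch 2.1.1.1 (add A, !C):
                ○ open, literals {A=T, B=T, C=F, E=F}.
              branch 2.1.1.2 (add !A, C):
                ○ open, literals {A=F, B=T, C=T, E=F}.
          branch 2.1.2 (add !B):
            × closes — contains both B and !B.
      branch 2.2 (add !D):
        (!!E -> !B): β-rule — branch into !!!E  //  !B.
          branch 2.2.1 (add !!!E):
            !!!E: drop double negation, giving !E.
            ○ open, literals {B=T, D=F, E=F}.
          branch 2.2.2 (add !B):
            × closes — contains both B and !B.
2 branches closed, 7 open.
An open branch gives a satisfying assignment: A=T, B=F, C=T, D=T.

Satisfiable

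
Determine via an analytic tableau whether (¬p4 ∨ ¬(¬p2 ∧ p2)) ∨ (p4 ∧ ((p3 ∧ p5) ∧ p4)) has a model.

Satisfiable

Initial set: {((¬p4 ∨ ¬(¬p2 ∧ p2)) ∨ (p4 ∧ ((p3 ∧ p5) ∧ p4)))}.
((¬p4 ∨ ¬(¬p2 ∧ p2)) ∨ (p4 ∧ ((p3 ∧ p5) ∧ p4))): β-rule — branch into (¬p4 ∨ ¬(¬p2 ∧ p2))  //  (p4 ∧ ((p3 ∧ p5) ∧ p4)).
  branch 1 (add (¬p4 ∨ ¬(¬p2 ∧ p2))):
    (¬p4 ∨ ¬(¬p2 ∧ p2)): β-rule — branch into ¬p4  //  ¬(¬p2 ∧ p2).
      branch 1.1 (add ¬p4):
        ○ open, literals {p4=false}.
      branch 1.2 (add ¬(¬p2 ∧ p2)):
        ¬(¬p2 ∧ p2): β-rule — branch into ¬¬p2  //  ¬p2.
          branch 1.2.1 (add ¬¬p2):
            ○ open, literals {p2=true}.
          branch 1.2.2 (add ¬p2):
            ○ open, literals {p2=false}.
  branch 2 (add (p4 ∧ ((p3 ∧ p5) ∧ p4))):
    (p4 ∧ ((p3 ∧ p5) ∧ p4)): α-rule — add p4, ((p3 ∧ p5) ∧ p4).
    ((p3 ∧ p5) ∧ p4): α-rule — add (p3 ∧ p5), p4.
    (p3 ∧ p5): α-rule — add p3, p5.
    ○ open, literals {p3=true, p4=true, p5=true}.
0 branches closed, 4 open.
An open branch gives a satisfying assignment: p4=false.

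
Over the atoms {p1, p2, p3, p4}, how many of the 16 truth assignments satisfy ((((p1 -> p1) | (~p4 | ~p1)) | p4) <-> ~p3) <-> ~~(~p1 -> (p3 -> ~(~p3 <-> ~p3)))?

12

Initial set: {(((((p1 -> p1) | (~p4 | ~p1)) | p4) <-> ~p3) <-> ~~(~p1 -> (p3 -> ~(~p3 <-> ~p3))))}.
(((((p1 -> p1) | (~p4 | ~p1)) | p4) <-> ~p3) <-> ~~(~p1 -> (p3 -> ~(~p3 <-> ~p3)))): β-rule — branch into ((((p1 -> p1) | (~p4 | ~p1)) | p4) <-> ~p3), ~~(~p1 -> (p3 -> ~(~p3 <-> ~p3)))  //  ~((((p1 -> p1) | (~p4 | ~p1)) | p4) <-> ~p3), ~~~(~p1 -> (p3 -> ~(~p3 <-> ~p3))).
  branch 1 (add ((((p1 -> p1) | (~p4 | ~p1)) | p4) <-> ~p3), ~~(~p1 -> (p3 -> ~(~p3 <-> ~p3)))):
    ~~(~p1 -> (p3 -> ~(~p3 <-> ~p3))): drop double negation, giving (~p1 -> (p3 -> ~(~p3 <-> ~p3))).
    ((((p1 -> p1) | (~p4 | ~p1)) | p4) <-> ~p3): β-rule — branch into (((p1 -> p1) | (~p4 | ~p1)) | p4), ~p3  //  ~(((p1 -> p1) | (~p4 | ~p1)) | p4), ~~p3.
      branch 1.1 (add (((p1 -> p1) | (~p4 | ~p1)) | p4), ~p3):
        (~p1 -> (p3 -> ~(~p3 <-> ~p3))): β-rule — branch into ~~p1  //  (p3 -> ~(~p3 <-> ~p3)).
          branch 1.1.1 (add ~~p1):
            (((p1 -> p1) | (~p4 | ~p1)) | p4): β-rule — branch into ((p1 -> p1) | (~p4 | ~p1))  //  p4.
              branch 1.1.1.1 (add ((p1 -> p1) | (~p4 | ~p1))):
                ((p1 -> p1) | (~p4 | ~p1)): β-rule — branch into (p1 -> p1)  //  (~p4 | ~p1).
                  branch 1.1.1.1.1 (add (p1 -> p1)):
                    (p1 -> p1): β-rule — branch into ~p1  //  p1.
                      branch 1.1.1.1.1.1 (add ~p1):
                        × closes — contains both p1 and ~p1.
                      branch 1.1.1.1.1.2 (add p1):
                        ○ open, literals {p1=1, p3=0}.
                  branch 1.1.1.1.2 (add (~p4 | ~p1)):
                    (~p4 | ~p1): β-rule — branch into ~p4  //  ~p1.
                      branch 1.1.1.1.2.1 (add ~p4):
                        ○ open, literals {p1=1, p3=0, p4=0}.
                      branch 1.1.1.1.2.2 (add ~p1):
                        × closes — contains both p1 and ~p1.
              branch 1.1.1.2 (add p4):
                ○ open, literals {p1=1, p3=0, p4=1}.
          branch 1.1.2 (add (p3 -> ~(~p3 <-> ~p3))):
            (((p1 -> p1) | (~p4 | ~p1)) | p4): β-rule — branch into ((p1 -> p1) | (~p4 | ~p1))  //  p4.
              branch 1.1.2.1 (add ((p1 -> p1) | (~p4 | ~p1))):
                (p3 -> ~(~p3 <-> ~p3)): β-rule — branch into ~p3  //  ~(~p3 <-> ~p3).
                  branch 1.1.2.1.1 (add ~p3):
                    ((p1 -> p1) | (~p4 | ~p1)): β-rule — branch into (p1 -> p1)  //  (~p4 | ~p1).
                      branch 1.1.2.1.1.1 (add (p1 -> p1)):
                        (p1 -> p1): β-rule — branch into ~p1  //  p1.
                          branch 1.1.2.1.1.1.1 (add ~p1):
                            ○ open, literals {p1=0, p3=0}.
                          branch 1.1.2.1.1.1.2 (add p1):
                            ○ open, literals {p1=1, p3=0}.
                      branch 1.1.2.1.1.2 (add (~p4 | ~p1)):
                        (~p4 | ~p1): β-rule — branch into ~p4  //  ~p1.
                          branch 1.1.2.1.1.2.1 (add ~p4):
                            ○ open, literals {p3=0, p4=0}.
                          branch 1.1.2.1.1.2.2 (add ~p1):
                            ○ open, literals {p1=0, p3=0}.
                  branch 1.1.2.1.2 (add ~(~p3 <-> ~p3)):
                    ((p1 -> p1) | (~p4 | ~p1)): β-rule — branch into (p1 -> p1)  //  (~p4 | ~p1).
                      branch 1.1.2.1.2.1 (add (p1 -> p1)):
                        ~(~p3 <-> ~p3): β-rule — branch into ~p3, ~~p3  //  ~~p3, ~p3.
                          branch 1.1.2.1.2.1.1 (add ~p3, ~~p3):
                            × closes — contains both p3 and ~p3.
                          branch 1.1.2.1.2.1.2 (add ~~p3, ~p3):
                            × closes — contains both p3 and ~p3.
                      branch 1.1.2.1.2.2 (add (~p4 | ~p1)):
                        ~(~p3 <-> ~p3): β-rule — branch into ~p3, ~~p3  //  ~~p3, ~p3.
                          branch 1.1.2.1.2.2.1 (add ~p3, ~~p3):
                            × closes — contains both p3 and ~p3.
                          branch 1.1.2.1.2.2.2 (add ~~p3, ~p3):
                            × closes — contains both p3 and ~p3.
              branch 1.1.2.2 (add p4):
                (p3 -> ~(~p3 <-> ~p3)): β-rule — branch into ~p3  //  ~(~p3 <-> ~p3).
                  branch 1.1.2.2.1 (add ~p3):
                    ○ open, literals {p3=0, p4=1}.
                  branch 1.1.2.2.2 (add ~(~p3 <-> ~p3)):
                    ~(~p3 <-> ~p3): β-rule — branch into ~p3, ~~p3  //  ~~p3, ~p3.
                      branch 1.1.2.2.2.1 (add ~p3, ~~p3):
                        × closes — contains both p3 and ~p3.
                      branch 1.1.2.2.2.2 (add ~~p3, ~p3):
                        × closes — contains both p3 and ~p3.
      branch 1.2 (add ~(((p1 -> p1) | (~p4 | ~p1)) | p4), ~~p3):
        ~(((p1 -> p1) | (~p4 | ~p1)) | p4): α-rule — add ~((p1 -> p1) | (~p4 | ~p1)), ~p4.
        ~((p1 -> p1) | (~p4 | ~p1)): α-rule — add ~(p1 -> p1), ~(~p4 | ~p1).
        ~(p1 -> p1): α-rule — add p1, ~p1.
        × closes — contains both p1 and ~p1.
  branch 2 (add ~((((p1 -> p1) | (~p4 | ~p1)) | p4) <-> ~p3), ~~~(~p1 -> (p3 -> ~(~p3 <-> ~p3)))):
    ~~~(~p1 -> (p3 -> ~(~p3 <-> ~p3))): drop double negation, giving ~(~p1 -> (p3 -> ~(~p3 <-> ~p3))).
    ~(~p1 -> (p3 -> ~(~p3 <-> ~p3))): α-rule — add ~p1, ~(p3 -> ~(~p3 <-> ~p3)).
    ~(p3 -> ~(~p3 <-> ~p3)): α-rule — add p3, ~~(~p3 <-> ~p3).
    ~((((p1 -> p1) | (~p4 | ~p1)) | p4) <-> ~p3): β-rule — branch into (((p1 -> p1) | (~p4 | ~p1)) | p4), ~~p3  //  ~(((p1 -> p1) | (~p4 | ~p1)) | p4), ~p3.
      branch 2.1 (add (((p1 -> p1) | (~p4 | ~p1)) | p4), ~~p3):
        ~~(~p3 <-> ~p3): β-rule — branch into ~p3, ~p3  //  ~~p3, ~~p3.
          branch 2.1.1 (add ~p3, ~p3):
            × closes — contains both p3 and ~p3.
          branch 2.1.2 (add ~~p3, ~~p3):
            (((p1 -> p1) | (~p4 | ~p1)) | p4): β-rule — branch into ((p1 -> p1) | (~p4 | ~p1))  //  p4.
              branch 2.1.2.1 (add ((p1 -> p1) | (~p4 | ~p1))):
                ((p1 -> p1) | (~p4 | ~p1)): β-rule — branch into (p1 -> p1)  //  (~p4 | ~p1).
                  branch 2.1.2.1.1 (add (p1 -> p1)):
                    (p1 -> p1): β-rule — branch into ~p1  //  p1.
                      branch 2.1.2.1.1.1 (add ~p1):
                        ○ open, literals {p1=0, p3=1}.
                      branch 2.1.2.1.1.2 (add p1):
                        × closes — contains both p1 and ~p1.
                  branch 2.1.2.1.2 (add (~p4 | ~p1)):
                    (~p4 | ~p1): β-rule — branch into ~p4  //  ~p1.
                      branch 2.1.2.1.2.1 (add ~p4):
                        ○ open, literals {p1=0, p3=1, p4=0}.
                      branch 2.1.2.1.2.2 (add ~p1):
                        ○ open, literals {p1=0, p3=1}.
              branch 2.1.2.2 (add p4):
                ○ open, literals {p1=0, p3=1, p4=1}.
      branch 2.2 (add ~(((p1 -> p1) | (~p4 | ~p1)) | p4), ~p3):
        × closes — contains both p3 and ~p3.
12 branches closed, 12 open.
Each open branch fixes some atoms; the unmentioned ones are free. Counting distinct full assignments: branch {p1=1, p3=0} (p2, p4) contributes 4 new; branch {p1=1, p3=0, p4=0} (p2) contributes 0 new; branch {p1=1, p3=0, p4=1} (p2) contributes 0 new; branch {p1=0, p3=0} (p2, p4) contributes 4 new; branch {p1=1, p3=0} (p2, p4) contributes 0 new; branch {p3=0, p4=0} (p1, p2) contributes 0 new; branch {p1=0, p3=0} (p2, p4) contributes 0 new; branch {p3=0, p4=1} (p1, p2) contributes 0 new; branch {p1=0, p3=1} (p2, p4) contributes 4 new; branch {p1=0, p3=1, p4=0} (p2) contributes 0 new; branch {p1=0, p3=1} (p2, p4) contributes 0 new; branch {p1=0, p3=1, p4=1} (p2) contributes 0 new. Total: 12.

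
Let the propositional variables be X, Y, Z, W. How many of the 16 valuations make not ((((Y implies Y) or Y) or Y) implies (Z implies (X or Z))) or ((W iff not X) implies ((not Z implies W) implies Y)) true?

13

Initial set: {(not ((((Y implies Y) or Y) or Y) implies (Z implies (X or Z))) or ((W iff not X) implies ((not Z implies W) implies Y)))}.
(not ((((Y implies Y) or Y) or Y) implies (Z implies (X or Z))) or ((W iff not X) implies ((not Z implies W) implies Y))): β-rule — branch into not ((((Y implies Y) or Y) or Y) implies (Z implies (X or Z)))  //  ((W iff not X) implies ((not Z implies W) implies Y)).
  branch 1 (add not ((((Y implies Y) or Y) or Y) implies (Z implies (X or Z)))):
    not ((((Y implies Y) or Y) or Y) implies (Z implies (X or Z))): α-rule — add (((Y implies Y) or Y) or Y), not (Z implies (X or Z)).
    not (Z implies (X or Z)): α-rule — add Z, not (X or Z).
    not (X or Z): α-rule — add not X, not Z.
    × closes — contains both Z and not Z.
  branch 2 (add ((W iff not X) implies ((not Z implies W) implies Y))):
    ((W iff not X) implies ((not Z implies W) implies Y)): β-rule — branch into not (W iff not X)  //  ((not Z implies W) implies Y).
      branch 2.1 (add not (W iff not X)):
        not (W iff not X): β-rule — branch into W, not not X  //  not W, not X.
          branch 2.1.1 (add W, not not X):
            ○ open, literals {W=T, X=T}.
          branch 2.1.2 (add not W, not X):
            ○ open, literals {W=F, X=F}.
      branch 2.2 (add ((not Z implies W) implies Y)):
        ((not Z implies W) implies Y): β-rule — branch into not (not Z implies W)  //  Y.
          branch 2.2.1 (add not (not Z implies W)):
            not (not Z implies W): α-rule — add not Z, not W.
            ○ open, literals {W=F, Z=F}.
          branch 2.2.2 (add Y):
            ○ open, literals {Y=T}.
1 branch closed, 4 open.
Each open branch fixes some atoms; the unmentioned ones are free. Counting distinct full assignments: branch {W=T, X=T} (Y, Z) contributes 4 new; branch {W=F, X=F} (Y, Z) contributes 4 new; branch {W=F, Z=F} (X, Y) contributes 2 new; branch {Y=T} (X, Z, W) contributes 3 new. Total: 13.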